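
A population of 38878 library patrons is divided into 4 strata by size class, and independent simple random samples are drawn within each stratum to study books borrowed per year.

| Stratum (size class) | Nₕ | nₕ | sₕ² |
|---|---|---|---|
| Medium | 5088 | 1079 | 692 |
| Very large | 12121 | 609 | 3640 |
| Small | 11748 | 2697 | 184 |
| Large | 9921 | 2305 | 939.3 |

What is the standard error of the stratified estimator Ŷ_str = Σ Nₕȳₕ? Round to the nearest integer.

Var(Ŷ_str) = Σₕ Nₕ²(1 − fₕ)sₕ²/nₕ.
Medium: 5088²·(1 − 1079/5088)·692/1079 = 1.3081809 × 10^7.
Very large: 12121²·(1 − 609/12121)·3640/609 = 8.3401397 × 10^8.
Small: 11748²·(1 − 2697/11748)·184/2697 = 7.2543312 × 10^6.
Large: 9921²·(1 − 2305/9921)·939.3/2305 = 3.0790432 × 10^7.
Sum = 8.8514054 × 10^8.
SE = √(8.8514054 × 10^8) = 29751.

29751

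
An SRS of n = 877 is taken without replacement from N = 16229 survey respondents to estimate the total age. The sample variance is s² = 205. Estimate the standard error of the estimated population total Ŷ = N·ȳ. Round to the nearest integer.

7631

Var(Ŷ) = N²·Var(ȳ) = N²·(1 − n/N)·s²/n.
f = 877/16229 = 0.05403907; Var(ȳ) = 0.94596093·205/877 = 0.22111972.
Var(Ŷ) = 16229² · 0.22111972 = 5.8238609 × 10^7.
SE(Ŷ) = √(5.8238609 × 10^7) = 7631.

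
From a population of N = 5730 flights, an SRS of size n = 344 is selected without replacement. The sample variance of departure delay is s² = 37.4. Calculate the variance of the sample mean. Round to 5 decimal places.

Under SRS without replacement, Var(ȳ) = (1 − f)·s²/n with f = n/N = 344/5730 = 0.06003490.
Var(ȳ) = (1 − 0.06003490)·37.4/344 = 0.93996510·0.10872093 = 0.10219388.

0.10219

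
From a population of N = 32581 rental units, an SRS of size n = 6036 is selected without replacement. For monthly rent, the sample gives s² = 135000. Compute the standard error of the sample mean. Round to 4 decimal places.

Under SRS without replacement, Var(ȳ) = (1 − f)·s²/n with f = n/N = 6036/32581 = 0.18526135.
Var(ȳ) = (1 − 0.18526135)·135000/6036 = 0.81473865·22.365805 = 18.222286.
SE(ȳ) = √(18.222286) = 4.2688.

4.2688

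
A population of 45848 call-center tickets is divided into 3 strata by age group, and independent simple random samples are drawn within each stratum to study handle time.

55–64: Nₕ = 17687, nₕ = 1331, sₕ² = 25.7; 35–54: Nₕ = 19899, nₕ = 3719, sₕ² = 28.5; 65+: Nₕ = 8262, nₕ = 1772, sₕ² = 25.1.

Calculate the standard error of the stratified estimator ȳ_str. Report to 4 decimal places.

0.0647

Var(ȳ_str) = Σₕ Wₕ²(1 − fₕ)sₕ²/nₕ with Wₕ = Nₕ/N, N = 45848.
55–64: Wₕ = 0.38577473; term = 0.38577473²·(1 − 0.07525301)·25.7/1331 = 0.0026573304.
35–54: Wₕ = 0.43402111; term = 0.43402111²·(1 − 0.18689381)·28.5/3719 = 0.0011737826.
65+: Wₕ = 0.18020415; term = 0.18020415²·(1 − 0.21447591)·25.1/1772 = 3.6132591 × 10^-4.
Sum = 0.0041924389.
SE = √(0.0041924389) = 0.0647.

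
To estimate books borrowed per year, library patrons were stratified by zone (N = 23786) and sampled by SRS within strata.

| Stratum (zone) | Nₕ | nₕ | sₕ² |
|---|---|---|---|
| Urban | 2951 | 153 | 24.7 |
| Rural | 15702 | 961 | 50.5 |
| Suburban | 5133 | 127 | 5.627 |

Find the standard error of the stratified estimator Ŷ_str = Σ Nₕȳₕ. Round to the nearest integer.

3826

Var(Ŷ_str) = Σₕ Nₕ²(1 − fₕ)sₕ²/nₕ.
Urban: 2951²·(1 − 153/2951)·24.7/153 = 1.3329763 × 10^6.
Rural: 15702²·(1 − 961/15702)·50.5/961 = 1.2163258 × 10^7.
Suburban: 5133²·(1 − 127/5133)·5.627/127 = 1.1385059 × 10^6.
Sum = 1.463474 × 10^7.
SE = √(1.463474 × 10^7) = 3826.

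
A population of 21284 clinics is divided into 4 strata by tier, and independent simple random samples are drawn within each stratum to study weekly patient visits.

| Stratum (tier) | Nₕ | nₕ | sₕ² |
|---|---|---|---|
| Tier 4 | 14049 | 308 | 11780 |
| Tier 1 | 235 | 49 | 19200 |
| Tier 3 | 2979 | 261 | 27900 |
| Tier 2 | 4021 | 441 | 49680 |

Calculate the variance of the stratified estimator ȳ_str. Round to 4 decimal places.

Var(ȳ_str) = Σₕ Wₕ²(1 − fₕ)sₕ²/nₕ with Wₕ = Nₕ/N, N = 21284.
Tier 4: Wₕ = 0.66007329; term = 0.66007329²·(1 − 0.02192327)·11780/308 = 16.298657.
Tier 1: Wₕ = 0.01104116; term = 0.01104116²·(1 − 0.20851064)·19200/49 = 0.03780763.
Tier 3: Wₕ = 0.13996429; term = 0.13996429²·(1 − 0.08761329)·27900/261 = 1.9106325.
Tier 2: Wₕ = 0.18892126; term = 0.18892126²·(1 − 0.10967421)·49680/441 = 3.5797574.
Sum = 21.826855.

21.8269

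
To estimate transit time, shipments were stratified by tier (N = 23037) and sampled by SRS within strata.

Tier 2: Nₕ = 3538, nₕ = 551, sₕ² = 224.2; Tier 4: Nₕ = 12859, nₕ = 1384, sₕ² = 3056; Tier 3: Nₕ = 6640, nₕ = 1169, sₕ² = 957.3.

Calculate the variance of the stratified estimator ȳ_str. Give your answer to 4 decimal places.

Var(ȳ_str) = Σₕ Wₕ²(1 − fₕ)sₕ²/nₕ with Wₕ = Nₕ/N, N = 23037.
Tier 2: Wₕ = 0.15357903; term = 0.15357903²·(1 − 0.15573770)·224.2/551 = 0.0081026152.
Tier 4: Wₕ = 0.55818900; term = 0.55818900²·(1 − 0.10762890)·3056/1384 = 0.61393912.
Tier 3: Wₕ = 0.28823197; term = 0.28823197²·(1 − 0.17605422)·957.3/1169 = 0.056055276.
Sum = 0.67809701.

0.6781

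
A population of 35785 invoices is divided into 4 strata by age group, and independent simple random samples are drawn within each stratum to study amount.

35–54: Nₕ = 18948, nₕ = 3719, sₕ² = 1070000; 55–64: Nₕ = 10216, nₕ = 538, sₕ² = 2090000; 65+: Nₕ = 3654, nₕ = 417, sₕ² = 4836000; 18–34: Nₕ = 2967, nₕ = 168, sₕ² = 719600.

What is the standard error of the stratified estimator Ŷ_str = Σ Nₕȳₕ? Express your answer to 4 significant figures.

799900

Var(Ŷ_str) = Σₕ Nₕ²(1 − fₕ)sₕ²/nₕ.
35–54: 18948²·(1 − 3719/18948)·1070000/3719 = 8.3021841 × 10^10.
55–64: 10216²·(1 − 538/10216)·2090000/538 = 3.840878 × 10^11.
65+: 3654²·(1 − 417/3654)·4836000/417 = 1.3717074 × 10^11.
18–34: 2967²·(1 − 168/2967)·719600/168 = 3.5571511 × 10^10.
Sum = 6.3985189 × 10^11.
SE = √(6.3985189 × 10^11) = 799900.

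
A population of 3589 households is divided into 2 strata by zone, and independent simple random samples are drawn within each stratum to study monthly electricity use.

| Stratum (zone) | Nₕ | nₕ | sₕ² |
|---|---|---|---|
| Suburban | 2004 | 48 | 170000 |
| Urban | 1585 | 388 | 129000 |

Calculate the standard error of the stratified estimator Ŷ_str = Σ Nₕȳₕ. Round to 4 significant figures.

120500

Var(Ŷ_str) = Σₕ Nₕ²(1 − fₕ)sₕ²/nₕ.
Suburban: 2004²·(1 − 48/2004)·170000/48 = 1.388271 × 10^10.
Urban: 1585²·(1 − 388/1585)·129000/388 = 6.3078506 × 10^8.
Sum = 1.4513495 × 10^10.
SE = √(1.4513495 × 10^10) = 120500.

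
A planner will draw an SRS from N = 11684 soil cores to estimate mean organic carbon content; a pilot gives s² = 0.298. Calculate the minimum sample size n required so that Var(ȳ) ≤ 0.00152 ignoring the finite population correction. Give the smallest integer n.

Without fpc, n₀ = s²/D = 0.298/0.00152 = 196.0526.
Rounding up, n = 197.

197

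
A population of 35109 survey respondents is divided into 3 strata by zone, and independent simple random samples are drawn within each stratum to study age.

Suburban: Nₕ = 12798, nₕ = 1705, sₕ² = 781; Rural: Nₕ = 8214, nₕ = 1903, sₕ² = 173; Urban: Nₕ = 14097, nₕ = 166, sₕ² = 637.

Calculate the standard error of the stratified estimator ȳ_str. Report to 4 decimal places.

Var(ȳ_str) = Σₕ Wₕ²(1 − fₕ)sₕ²/nₕ with Wₕ = Nₕ/N, N = 35109.
Suburban: Wₕ = 0.36452192; term = 0.36452192²·(1 − 0.13322394)·781/1705 = 0.052757092.
Rural: Wₕ = 0.23395711; term = 0.23395711²·(1 − 0.23167762)·173/1903 = 0.003823167.
Urban: Wₕ = 0.40152098; term = 0.40152098²·(1 − 0.01177556)·637/166 = 0.611369.
Sum = 0.66794926.
SE = √(0.66794926) = 0.8173.

0.8173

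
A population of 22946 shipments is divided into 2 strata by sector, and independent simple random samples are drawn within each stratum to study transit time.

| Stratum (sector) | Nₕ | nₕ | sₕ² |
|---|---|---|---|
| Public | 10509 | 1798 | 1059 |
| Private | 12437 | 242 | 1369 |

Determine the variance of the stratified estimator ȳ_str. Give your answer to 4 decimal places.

Var(ȳ_str) = Σₕ Wₕ²(1 − fₕ)sₕ²/nₕ with Wₕ = Nₕ/N, N = 22946.
Public: Wₕ = 0.45798832; term = 0.45798832²·(1 − 0.17109145)·1059/1798 = 0.10240513.
Private: Wₕ = 0.54201168; term = 0.54201168²·(1 − 0.01945807)·1369/242 = 1.6295645.
Sum = 1.7319696.

1.7320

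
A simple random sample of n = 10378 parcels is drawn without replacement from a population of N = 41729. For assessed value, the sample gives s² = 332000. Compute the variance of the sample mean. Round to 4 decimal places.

Under SRS without replacement, Var(ȳ) = (1 − f)·s²/n with f = n/N = 10378/41729 = 0.24869994.
Var(ȳ) = (1 − 0.24869994)·332000/10378 = 0.75130006·31.99075 = 24.034652.

24.0347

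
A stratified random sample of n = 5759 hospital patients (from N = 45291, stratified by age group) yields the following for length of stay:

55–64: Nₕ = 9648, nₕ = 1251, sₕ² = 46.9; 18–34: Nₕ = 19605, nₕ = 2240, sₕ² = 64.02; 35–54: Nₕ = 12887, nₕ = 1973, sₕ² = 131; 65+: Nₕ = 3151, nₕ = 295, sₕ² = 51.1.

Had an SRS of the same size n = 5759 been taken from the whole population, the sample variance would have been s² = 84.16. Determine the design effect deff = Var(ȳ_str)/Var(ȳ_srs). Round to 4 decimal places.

0.9044

Var(ȳ_str) = Σ Wₕ²(1−fₕ)sₕ²/nₕ with Wₕ = Nₕ/45291:
  55–64: (9648/45291)²·(1−1251/9648)·46.9/1251 = 0.0014806526
  18–34: (19605/45291)²·(1−2240/19605)·64.02/2240 = 0.0047433532
  35–54: (12887/45291)²·(1−1973/12887)·131/1973 = 0.0045525651
  65+: (3151/45291)²·(1−295/3151)·51.1/295 = 7.5994414 × 10^-4
  → Var(ȳ_str) = 0.011536515.
Var(ȳ_srs) = (1 − 5759/45291)·84.16/5759 = 0.012755442.
deff = 0.011536515 / 0.012755442 = 0.9044.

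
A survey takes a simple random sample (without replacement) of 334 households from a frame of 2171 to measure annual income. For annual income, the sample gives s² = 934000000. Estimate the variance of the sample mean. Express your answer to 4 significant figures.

Under SRS without replacement, Var(ȳ) = (1 − f)·s²/n with f = n/N = 334/2171 = 0.15384615.
Var(ȳ) = (1 − 0.15384615)·934000000/334 = 0.84615385·2.7964072 × 10^6 = 2.3661907 × 10^6.

2.366 × 10^6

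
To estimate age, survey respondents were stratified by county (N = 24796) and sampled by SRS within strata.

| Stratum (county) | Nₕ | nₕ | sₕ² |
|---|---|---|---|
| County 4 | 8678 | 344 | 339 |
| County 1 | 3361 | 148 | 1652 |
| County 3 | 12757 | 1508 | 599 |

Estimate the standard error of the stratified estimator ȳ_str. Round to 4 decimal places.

0.6361

Var(ȳ_str) = Σₕ Wₕ²(1 − fₕ)sₕ²/nₕ with Wₕ = Nₕ/N, N = 24796.
County 4: Wₕ = 0.34997580; term = 0.34997580²·(1 − 0.03964047)·339/344 = 0.11591807.
County 1: Wₕ = 0.13554606; term = 0.13554606²·(1 − 0.04403451)·1652/148 = 0.19604886.
County 3: Wₕ = 0.51447814; term = 0.51447814²·(1 − 0.11820961)·599/1508 = 0.092709598.
Sum = 0.40467653.
SE = √(0.40467653) = 0.6361.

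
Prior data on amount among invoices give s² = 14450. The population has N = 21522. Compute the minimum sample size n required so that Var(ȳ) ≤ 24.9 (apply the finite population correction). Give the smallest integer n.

566

Without fpc, n₀ = s²/D = 14450/24.9 = 580.3213.
With fpc, (1 − n/N)·s²/n ≤ D requires n ≥ n₀/(1 + n₀/N) = 580.3213/(1 + 580.3213/21522) = 565.0843.
Rounding up, n = 566.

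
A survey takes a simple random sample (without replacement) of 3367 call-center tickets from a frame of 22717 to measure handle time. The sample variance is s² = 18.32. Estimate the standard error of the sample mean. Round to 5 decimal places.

Under SRS without replacement, Var(ȳ) = (1 − f)·s²/n with f = n/N = 3367/22717 = 0.14821499.
Var(ȳ) = (1 − 0.14821499)·18.32/3367 = 0.85178501·0.0054410454 = 0.0046346009.
SE(ȳ) = √(0.0046346009) = 0.06808.

0.06808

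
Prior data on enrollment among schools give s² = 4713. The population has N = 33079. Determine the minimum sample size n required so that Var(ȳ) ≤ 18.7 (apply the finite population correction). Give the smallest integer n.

251

Without fpc, n₀ = s²/D = 4713/18.7 = 252.0321.
With fpc, (1 − n/N)·s²/n ≤ D requires n ≥ n₀/(1 + n₀/N) = 252.0321/(1 + 252.0321/33079) = 250.1264.
Rounding up, n = 251.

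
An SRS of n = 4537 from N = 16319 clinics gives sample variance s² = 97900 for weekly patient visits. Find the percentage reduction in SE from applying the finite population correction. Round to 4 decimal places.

f = n/N = 4537/16319 = 0.27801949.
SE_no-fpc = √(s²/n) = 4.6452272; SE_fpc = √((1−f)s²/n) = 3.9470233.
Ratio = √(1−f) = 0.84969436. Reduction = 100·(1 − 0.84969436) = 15.0306%.

15.0306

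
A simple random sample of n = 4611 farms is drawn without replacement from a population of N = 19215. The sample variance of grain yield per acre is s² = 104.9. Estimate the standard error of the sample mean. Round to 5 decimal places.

Under SRS without replacement, Var(ȳ) = (1 − f)·s²/n with f = n/N = 4611/19215 = 0.23996877.
Var(ȳ) = (1 − 0.23996877)·104.9/4611 = 0.76003123·0.022749946 = 0.017290669.
SE(ȳ) = √(0.017290669) = 0.13149.

0.13149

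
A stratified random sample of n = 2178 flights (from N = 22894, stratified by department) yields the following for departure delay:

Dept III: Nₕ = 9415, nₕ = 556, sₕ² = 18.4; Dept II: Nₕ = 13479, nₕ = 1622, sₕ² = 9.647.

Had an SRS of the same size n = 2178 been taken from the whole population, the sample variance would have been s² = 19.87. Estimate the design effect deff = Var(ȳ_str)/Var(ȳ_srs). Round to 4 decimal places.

0.8576

Var(ȳ_str) = Σ Wₕ²(1−fₕ)sₕ²/nₕ with Wₕ = Nₕ/22894:
  Dept III: (9415/22894)²·(1−556/9415)·18.4/556 = 0.0052662891
  Dept II: (13479/22894)²·(1−1622/13479)·9.647/1622 = 0.0018135543
  → Var(ȳ_str) = 0.0070798434.
Var(ȳ_srs) = (1 − 2178/22894)·19.87/2178 = 0.0082551357.
deff = 0.0070798434 / 0.0082551357 = 0.8576.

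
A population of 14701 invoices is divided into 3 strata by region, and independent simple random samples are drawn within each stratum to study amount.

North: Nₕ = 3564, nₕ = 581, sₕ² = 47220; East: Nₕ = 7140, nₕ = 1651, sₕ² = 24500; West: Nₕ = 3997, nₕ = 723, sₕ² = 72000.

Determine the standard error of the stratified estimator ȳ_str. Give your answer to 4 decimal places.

Var(ȳ_str) = Σₕ Wₕ²(1 − fₕ)sₕ²/nₕ with Wₕ = Nₕ/N, N = 14701.
North: Wₕ = 0.24243249; term = 0.24243249²·(1 − 0.16301908)·47220/581 = 3.9980392.
East: Wₕ = 0.48568125; term = 0.48568125²·(1 − 0.23123249)·24500/1651 = 2.6910186.
West: Wₕ = 0.27188627; term = 0.27188627²·(1 − 0.18088566)·72000/723 = 6.0299438.
Sum = 12.719002.
SE = √(12.719002) = 3.5664.

3.5664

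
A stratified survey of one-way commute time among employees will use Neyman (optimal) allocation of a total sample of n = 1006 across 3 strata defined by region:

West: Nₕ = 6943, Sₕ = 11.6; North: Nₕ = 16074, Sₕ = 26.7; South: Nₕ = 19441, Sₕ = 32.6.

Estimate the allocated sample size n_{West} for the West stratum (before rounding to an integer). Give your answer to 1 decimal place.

Neyman allocation: nₕ = n·NₕSₕ / Σⱼ NⱼSⱼ.
Σ NⱼSⱼ = 6943·11.6 + 16074·26.7 + 19441·32.6 = 1.1434912 × 10^6.
n_{West} = 1006·6943·11.6 / (1.1434912 × 10^6) = 70.9.

70.9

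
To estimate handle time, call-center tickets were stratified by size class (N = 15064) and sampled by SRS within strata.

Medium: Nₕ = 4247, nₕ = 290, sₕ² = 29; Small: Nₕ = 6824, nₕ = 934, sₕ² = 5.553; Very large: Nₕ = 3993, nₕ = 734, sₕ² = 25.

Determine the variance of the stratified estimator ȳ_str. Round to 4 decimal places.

0.0104

Var(ȳ_str) = Σₕ Wₕ²(1 − fₕ)sₕ²/nₕ with Wₕ = Nₕ/N, N = 15064.
Medium: Wₕ = 0.28193043; term = 0.28193043²·(1 − 0.06828349)·29/290 = 0.007405727.
Small: Wₕ = 0.45300053; term = 0.45300053²·(1 − 0.13686987)·5.553/934 = 0.0010530633.
Very large: Wₕ = 0.26506904; term = 0.26506904²·(1 − 0.18382169)·25/734 = 0.0019532013.
Sum = 0.010411992.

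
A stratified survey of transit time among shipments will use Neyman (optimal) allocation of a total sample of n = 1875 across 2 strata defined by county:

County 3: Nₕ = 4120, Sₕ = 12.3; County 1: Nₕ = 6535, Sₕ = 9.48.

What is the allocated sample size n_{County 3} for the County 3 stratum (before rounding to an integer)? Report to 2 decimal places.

843.64

Neyman allocation: nₕ = n·NₕSₕ / Σⱼ NⱼSⱼ.
Σ NⱼSⱼ = 4120·12.3 + 6535·9.48 = 112627.8.
n_{County 3} = 1875·4120·12.3 / 112627.8 = 843.64.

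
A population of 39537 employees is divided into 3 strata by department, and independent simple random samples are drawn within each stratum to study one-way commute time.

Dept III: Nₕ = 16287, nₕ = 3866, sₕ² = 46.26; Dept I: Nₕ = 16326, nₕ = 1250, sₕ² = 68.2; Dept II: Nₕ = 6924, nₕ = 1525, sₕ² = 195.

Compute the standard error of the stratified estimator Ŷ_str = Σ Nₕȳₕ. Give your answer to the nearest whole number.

Var(Ŷ_str) = Σₕ Nₕ²(1 − fₕ)sₕ²/nₕ.
Dept III: 16287²·(1 − 3866/16287)·46.26/3866 = 2.4207026 × 10^6.
Dept I: 16326²·(1 − 1250/16326)·68.2/1250 = 1.3428895 × 10^7.
Dept II: 6924²·(1 − 1525/6924)·195/1525 = 4.7800799 × 10^6.
Sum = 2.0629678 × 10^7.
SE = √(2.0629678 × 10^7) = 4542.

4542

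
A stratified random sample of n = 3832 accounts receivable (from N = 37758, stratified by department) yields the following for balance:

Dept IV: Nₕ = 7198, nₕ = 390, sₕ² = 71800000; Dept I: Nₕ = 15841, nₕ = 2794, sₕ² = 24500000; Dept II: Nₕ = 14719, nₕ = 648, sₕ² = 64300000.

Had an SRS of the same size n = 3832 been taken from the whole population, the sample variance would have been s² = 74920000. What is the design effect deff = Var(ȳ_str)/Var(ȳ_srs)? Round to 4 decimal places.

1.2532

Var(ȳ_str) = Σ Wₕ²(1−fₕ)sₕ²/nₕ with Wₕ = Nₕ/37758:
  Dept IV: (7198/37758)²·(1−390/7198)·71800000/390 = 6328.099
  Dept I: (15841/37758)²·(1−2794/15841)·24500000/2794 = 1271.2032
  Dept II: (14719/37758)²·(1−648/14719)·64300000/648 = 14415.22
  → Var(ȳ_str) = 22014.522.
Var(ȳ_srs) = (1 − 3832/37758)·74920000/3832 = 17566.933.
deff = 22014.522 / 17566.933 = 1.2532.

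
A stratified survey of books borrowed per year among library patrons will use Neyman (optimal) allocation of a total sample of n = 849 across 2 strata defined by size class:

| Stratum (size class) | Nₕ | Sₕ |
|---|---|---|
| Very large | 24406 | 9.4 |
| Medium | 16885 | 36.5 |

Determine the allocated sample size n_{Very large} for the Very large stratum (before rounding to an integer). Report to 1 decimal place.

230.3

Neyman allocation: nₕ = n·NₕSₕ / Σⱼ NⱼSⱼ.
Σ NⱼSⱼ = 24406·9.4 + 16885·36.5 = 845718.9.
n_{Very large} = 849·24406·9.4 / 845718.9 = 230.3.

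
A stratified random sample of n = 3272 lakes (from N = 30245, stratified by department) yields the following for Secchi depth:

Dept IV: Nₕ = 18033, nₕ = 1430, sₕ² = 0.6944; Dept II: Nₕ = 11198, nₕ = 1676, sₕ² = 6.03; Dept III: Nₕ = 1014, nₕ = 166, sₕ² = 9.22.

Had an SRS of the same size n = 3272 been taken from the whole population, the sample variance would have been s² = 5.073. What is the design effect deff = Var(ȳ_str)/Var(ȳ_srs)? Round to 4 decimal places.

Var(ȳ_str) = Σ Wₕ²(1−fₕ)sₕ²/nₕ with Wₕ = Nₕ/30245:
  Dept IV: (18033/30245)²·(1−1430/18033)·0.6944/1430 = 1.5893555 × 10^-4
  Dept II: (11198/30245)²·(1−1676/11198)·6.03/1676 = 4.1937715 × 10^-4
  Dept III: (1014/30245)²·(1−166/1014)·9.22/166 = 5.2209491 × 10^-5
  → Var(ȳ_str) = 6.3052219 × 10^-4.
Var(ȳ_srs) = (1 − 3272/30245)·5.073/3272 = 0.0013826977.
deff = (6.3052219 × 10^-4) / 0.0013826977 = 0.4560.

0.4560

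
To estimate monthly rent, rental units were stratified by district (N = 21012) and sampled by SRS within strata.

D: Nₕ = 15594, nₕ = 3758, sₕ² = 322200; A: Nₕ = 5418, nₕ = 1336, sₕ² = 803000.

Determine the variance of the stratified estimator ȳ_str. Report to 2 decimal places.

65.95

Var(ȳ_str) = Σₕ Wₕ²(1 − fₕ)sₕ²/nₕ with Wₕ = Nₕ/N, N = 21012.
D: Wₕ = 0.74214734; term = 0.74214734²·(1 − 0.24099012)·322200/3758 = 35.842349.
A: Wₕ = 0.25785266; term = 0.25785266²·(1 − 0.24658546)·803000/1336 = 30.108305.
Sum = 65.950654.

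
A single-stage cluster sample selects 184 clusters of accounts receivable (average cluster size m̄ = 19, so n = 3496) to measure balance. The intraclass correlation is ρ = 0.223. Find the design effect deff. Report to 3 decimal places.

5.014

deff = 1 + (19 − 1)·0.223 = 1 + 4.014 = 5.014.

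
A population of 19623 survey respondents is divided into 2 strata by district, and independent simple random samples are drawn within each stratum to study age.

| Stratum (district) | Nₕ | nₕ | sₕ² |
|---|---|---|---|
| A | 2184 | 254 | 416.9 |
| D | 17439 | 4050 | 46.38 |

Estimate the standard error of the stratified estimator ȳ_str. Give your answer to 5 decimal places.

Var(ȳ_str) = Σₕ Wₕ²(1 − fₕ)sₕ²/nₕ with Wₕ = Nₕ/N, N = 19623.
A: Wₕ = 0.11129797; term = 0.11129797²·(1 − 0.11630037)·416.9/254 = 0.017967072.
D: Wₕ = 0.88870203; term = 0.88870203²·(1 − 0.23223809)·46.38/4050 = 0.0069440787.
Sum = 0.024911151.
SE = √(0.024911151) = 0.15783.

0.15783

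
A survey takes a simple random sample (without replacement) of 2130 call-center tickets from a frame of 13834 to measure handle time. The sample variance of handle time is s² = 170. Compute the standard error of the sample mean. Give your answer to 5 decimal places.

Under SRS without replacement, Var(ȳ) = (1 − f)·s²/n with f = n/N = 2130/13834 = 0.15396848.
Var(ȳ) = (1 − 0.15396848)·170/2130 = 0.84603152·0.079812207 = 0.067523642.
SE(ȳ) = √(0.067523642) = 0.25985.

0.25985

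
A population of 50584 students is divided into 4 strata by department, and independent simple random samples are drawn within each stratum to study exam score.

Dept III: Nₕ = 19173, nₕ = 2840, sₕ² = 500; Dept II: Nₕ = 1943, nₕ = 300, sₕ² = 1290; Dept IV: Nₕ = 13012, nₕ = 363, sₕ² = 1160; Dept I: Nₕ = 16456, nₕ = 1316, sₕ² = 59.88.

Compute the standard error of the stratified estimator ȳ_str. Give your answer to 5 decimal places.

0.48672

Var(ȳ_str) = Σₕ Wₕ²(1 − fₕ)sₕ²/nₕ with Wₕ = Nₕ/N, N = 50584.
Dept III: Wₕ = 0.37903290; term = 0.37903290²·(1 − 0.14812497)·500/2840 = 0.02154673.
Dept II: Wₕ = 0.03841136; term = 0.03841136²·(1 − 0.15440041)·1290/300 = 0.005364787.
Dept IV: Wₕ = 0.25723549; term = 0.25723549²·(1 − 0.02789733)·1160/363 = 0.20555369.
Dept I: Wₕ = 0.32532026; term = 0.32532026²·(1 − 0.07997083)·59.88/1316 = 0.0044304692.
Sum = 0.23689568.
SE = √(0.23689568) = 0.48672.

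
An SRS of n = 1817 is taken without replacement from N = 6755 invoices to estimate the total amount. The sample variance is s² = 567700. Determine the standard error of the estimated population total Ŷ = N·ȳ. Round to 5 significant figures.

102090

Var(Ŷ) = N²·Var(ȳ) = N²·(1 − n/N)·s²/n.
f = 1817/6755 = 0.26898594; Var(ȳ) = 0.73101406·567700/1817 = 228.39663.
Var(Ŷ) = 6755² · 228.39663 = 1.0421744 × 10^10.
SE(Ŷ) = √(1.0421744 × 10^10) = 102090.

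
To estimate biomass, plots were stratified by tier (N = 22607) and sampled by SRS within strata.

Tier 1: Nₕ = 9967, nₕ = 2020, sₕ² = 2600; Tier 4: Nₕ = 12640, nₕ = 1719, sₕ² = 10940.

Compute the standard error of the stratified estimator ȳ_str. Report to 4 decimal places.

1.3851

Var(ȳ_str) = Σₕ Wₕ²(1 − fₕ)sₕ²/nₕ with Wₕ = Nₕ/N, N = 22607.
Tier 1: Wₕ = 0.44088114; term = 0.44088114²·(1 − 0.20266881)·2600/2020 = 0.19948203.
Tier 4: Wₕ = 0.55911886; term = 0.55911886²·(1 − 0.13599684)·10940/1719 = 1.7189572.
Sum = 1.9184392.
SE = √(1.9184392) = 1.3851.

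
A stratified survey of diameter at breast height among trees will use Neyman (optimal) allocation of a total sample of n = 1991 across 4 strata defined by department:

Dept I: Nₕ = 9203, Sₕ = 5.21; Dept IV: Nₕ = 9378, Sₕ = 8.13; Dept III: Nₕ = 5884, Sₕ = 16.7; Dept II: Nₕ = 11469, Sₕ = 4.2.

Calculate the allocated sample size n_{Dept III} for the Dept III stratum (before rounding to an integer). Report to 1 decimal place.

Neyman allocation: nₕ = n·NₕSₕ / Σⱼ NⱼSⱼ.
Σ NⱼSⱼ = 9203·5.21 + 9378·8.13 + 5884·16.7 + 11469·4.2 = 270623.37.
n_{Dept III} = 1991·5884·16.7 / 270623.37 = 722.9.

722.9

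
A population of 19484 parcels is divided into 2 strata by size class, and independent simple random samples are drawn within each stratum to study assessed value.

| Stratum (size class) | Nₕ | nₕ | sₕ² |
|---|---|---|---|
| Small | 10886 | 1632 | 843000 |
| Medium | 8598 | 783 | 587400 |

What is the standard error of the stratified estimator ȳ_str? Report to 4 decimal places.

16.4273

Var(ȳ_str) = Σₕ Wₕ²(1 − fₕ)sₕ²/nₕ with Wₕ = Nₕ/N, N = 19484.
Small: Wₕ = 0.55871484; term = 0.55871484²·(1 − 0.14991733)·843000/1632 = 137.07208.
Medium: Wₕ = 0.44128516; term = 0.44128516²·(1 − 0.09106769)·587400/783 = 132.78296.
Sum = 269.85504.
SE = √(269.85504) = 16.4273.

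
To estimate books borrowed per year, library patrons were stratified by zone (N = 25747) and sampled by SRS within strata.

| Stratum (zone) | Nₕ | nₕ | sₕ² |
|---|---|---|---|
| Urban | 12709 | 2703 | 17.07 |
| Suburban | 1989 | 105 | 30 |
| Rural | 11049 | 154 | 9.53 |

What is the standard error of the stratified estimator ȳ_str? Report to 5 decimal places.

Var(ȳ_str) = Σₕ Wₕ²(1 − fₕ)sₕ²/nₕ with Wₕ = Nₕ/N, N = 25747.
Urban: Wₕ = 0.49361091; term = 0.49361091²·(1 − 0.21268392)·17.07/2703 = 0.0012114517.
Suburban: Wₕ = 0.07725172; term = 0.07725172²·(1 − 0.05279035)·30/105 = 0.0016150812.
Rural: Wₕ = 0.42913738; term = 0.42913738²·(1 − 0.01393791)·9.53/154 = 0.011237485.
Sum = 0.014064018.
SE = √(0.014064018) = 0.11859.

0.11859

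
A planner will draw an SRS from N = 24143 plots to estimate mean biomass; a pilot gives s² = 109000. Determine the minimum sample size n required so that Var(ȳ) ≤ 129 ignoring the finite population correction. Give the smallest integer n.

845

Without fpc, n₀ = s²/D = 109000/129 = 844.9612.
Rounding up, n = 845.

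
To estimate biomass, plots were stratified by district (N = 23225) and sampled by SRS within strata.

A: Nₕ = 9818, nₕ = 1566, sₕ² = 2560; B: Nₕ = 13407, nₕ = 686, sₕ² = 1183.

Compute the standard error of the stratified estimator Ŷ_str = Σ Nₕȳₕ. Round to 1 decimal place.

Var(Ŷ_str) = Σₕ Nₕ²(1 − fₕ)sₕ²/nₕ.
A: 9818²·(1 − 1566/9818)·2560/1566 = 1.3244344 × 10^8.
B: 13407²·(1 − 686/13407)·1183/686 = 2.9411251 × 10^8.
Sum = 4.2655595 × 10^8.
SE = √(4.2655595 × 10^8) = 20653.2.

20653.2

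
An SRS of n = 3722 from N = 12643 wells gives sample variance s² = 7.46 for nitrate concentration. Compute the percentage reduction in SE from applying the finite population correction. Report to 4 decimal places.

f = n/N = 3722/12643 = 0.29439215.
SE_no-fpc = √(s²/n) = 0.044769395; SE_fpc = √((1−f)s²/n) = 0.037606501.
Ratio = √(1−f) = 0.84000467. Reduction = 100·(1 − 0.84000467) = 15.9995%.

15.9995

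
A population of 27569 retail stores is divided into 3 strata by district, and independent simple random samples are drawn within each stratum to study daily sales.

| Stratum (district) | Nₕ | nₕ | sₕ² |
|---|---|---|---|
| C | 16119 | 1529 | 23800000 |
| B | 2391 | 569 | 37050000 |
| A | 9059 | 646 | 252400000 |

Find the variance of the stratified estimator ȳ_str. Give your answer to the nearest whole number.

Var(ȳ_str) = Σₕ Wₕ²(1 − fₕ)sₕ²/nₕ with Wₕ = Nₕ/N, N = 27569.
C: Wₕ = 0.58467844; term = 0.58467844²·(1 − 0.09485700)·23800000/1529 = 4816.381.
B: Wₕ = 0.08672785; term = 0.08672785²·(1 − 0.23797574)·37050000/569 = 373.21739.
A: Wₕ = 0.32859371; term = 0.32859371²·(1 − 0.07131030)·252400000/646 = 39178.333.
Sum = 44367.931.

44368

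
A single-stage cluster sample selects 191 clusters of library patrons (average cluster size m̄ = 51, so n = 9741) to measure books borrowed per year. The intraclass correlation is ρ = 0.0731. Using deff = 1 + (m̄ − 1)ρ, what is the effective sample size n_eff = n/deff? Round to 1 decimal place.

deff = 1 + (51 − 1)·0.0731 = 1 + 3.655 = 4.655.
n_eff = 9741 / 4.655 = 2092.6.

2092.6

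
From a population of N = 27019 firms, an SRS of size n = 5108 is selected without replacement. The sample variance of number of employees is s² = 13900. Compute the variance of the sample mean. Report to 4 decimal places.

Under SRS without replacement, Var(ȳ) = (1 − f)·s²/n with f = n/N = 5108/27019 = 0.18905215.
Var(ȳ) = (1 − 0.18905215)·13900/5108 = 0.81094785·2.7212216 = 2.2067688.

2.2068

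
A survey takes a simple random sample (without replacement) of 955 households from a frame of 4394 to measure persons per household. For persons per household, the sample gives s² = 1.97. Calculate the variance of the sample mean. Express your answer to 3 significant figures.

0.00161

Under SRS without replacement, Var(ȳ) = (1 − f)·s²/n with f = n/N = 955/4394 = 0.21734183.
Var(ȳ) = (1 − 0.21734183)·1.97/955 = 0.78265817·0.0020628272 = 0.0016144886.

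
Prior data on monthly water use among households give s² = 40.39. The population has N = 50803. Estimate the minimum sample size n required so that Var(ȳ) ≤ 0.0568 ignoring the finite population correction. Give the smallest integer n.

Without fpc, n₀ = s²/D = 40.39/0.0568 = 711.0915.
Rounding up, n = 712.

712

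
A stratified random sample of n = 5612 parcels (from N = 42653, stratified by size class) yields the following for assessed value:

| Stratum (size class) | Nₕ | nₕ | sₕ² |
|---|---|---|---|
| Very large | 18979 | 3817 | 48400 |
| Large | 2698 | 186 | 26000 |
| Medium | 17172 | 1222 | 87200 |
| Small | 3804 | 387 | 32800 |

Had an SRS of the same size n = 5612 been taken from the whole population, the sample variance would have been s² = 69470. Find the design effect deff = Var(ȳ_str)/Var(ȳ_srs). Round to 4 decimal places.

1.2907

Var(ȳ_str) = Σ Wₕ²(1−fₕ)sₕ²/nₕ with Wₕ = Nₕ/42653:
  Very large: (18979/42653)²·(1−3817/18979)·48400/3817 = 2.005644
  Large: (2698/42653)²·(1−186/2698)·26000/186 = 0.52074225
  Medium: (17172/42653)²·(1−1222/17172)·87200/1222 = 10.743052
  Small: (3804/42653)²·(1−387/3804)·32800/387 = 0.60554887
  → Var(ȳ_str) = 13.874987.
Var(ȳ_srs) = (1 − 5612/42653)·69470/5612 = 10.750106.
deff = 13.874987 / 10.750106 = 1.2907.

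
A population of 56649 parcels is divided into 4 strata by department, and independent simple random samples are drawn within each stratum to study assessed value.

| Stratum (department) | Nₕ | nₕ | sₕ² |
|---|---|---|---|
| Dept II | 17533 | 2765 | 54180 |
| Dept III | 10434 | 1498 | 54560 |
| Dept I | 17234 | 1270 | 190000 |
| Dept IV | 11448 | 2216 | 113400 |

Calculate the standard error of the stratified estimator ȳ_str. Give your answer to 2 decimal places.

Var(ȳ_str) = Σₕ Wₕ²(1 − fₕ)sₕ²/nₕ with Wₕ = Nₕ/N, N = 56649.
Dept II: Wₕ = 0.30950237; term = 0.30950237²·(1 − 0.15770262)·54180/2765 = 1.5810197.
Dept III: Wₕ = 0.18418683; term = 0.18418683²·(1 − 0.14356910)·54560/1498 = 1.0582104.
Dept I: Wₕ = 0.30422426; term = 0.30422426²·(1 − 0.07369154)·190000/1270 = 12.826058.
Dept IV: Wₕ = 0.20208653; term = 0.20208653²·(1 − 0.19357093)·113400/2216 = 1.6853272.
Sum = 17.150615.
SE = √(17.150615) = 4.14.

4.14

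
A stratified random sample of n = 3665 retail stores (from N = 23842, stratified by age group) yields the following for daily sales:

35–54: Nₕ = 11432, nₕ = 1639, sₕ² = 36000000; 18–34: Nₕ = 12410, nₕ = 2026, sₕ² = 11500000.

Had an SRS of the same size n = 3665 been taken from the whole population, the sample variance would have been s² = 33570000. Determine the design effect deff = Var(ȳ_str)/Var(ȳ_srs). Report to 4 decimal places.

0.7241

Var(ȳ_str) = Σ Wₕ²(1−fₕ)sₕ²/nₕ with Wₕ = Nₕ/23842:
  35–54: (11432/23842)²·(1−1639/11432)·36000000/1639 = 4325.8968
  18–34: (12410/23842)²·(1−2026/12410)·11500000/2026 = 1286.7954
  → Var(ȳ_str) = 5612.6922.
Var(ȳ_srs) = (1 − 3665/23842)·33570000/3665 = 7751.5985.
deff = 5612.6922 / 7751.5985 = 0.7241.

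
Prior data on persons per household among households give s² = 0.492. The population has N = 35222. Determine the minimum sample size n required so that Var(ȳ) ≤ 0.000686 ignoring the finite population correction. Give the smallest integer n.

718

Without fpc, n₀ = s²/D = 0.492/0.000686 = 717.2012.
Rounding up, n = 718.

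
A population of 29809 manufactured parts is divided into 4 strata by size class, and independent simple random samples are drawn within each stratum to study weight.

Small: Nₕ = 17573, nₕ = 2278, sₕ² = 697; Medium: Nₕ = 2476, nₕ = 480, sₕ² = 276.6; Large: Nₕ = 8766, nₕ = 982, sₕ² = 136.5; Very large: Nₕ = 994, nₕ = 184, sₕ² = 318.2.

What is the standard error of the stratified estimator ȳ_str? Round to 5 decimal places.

Var(ȳ_str) = Σₕ Wₕ²(1 − fₕ)sₕ²/nₕ with Wₕ = Nₕ/N, N = 29809.
Small: Wₕ = 0.58951994; term = 0.58951994²·(1 − 0.12963068)·697/2278 = 0.092550684.
Medium: Wₕ = 0.08306216; term = 0.08306216²·(1 − 0.19386107)·276.6/480 = 0.0032049946.
Large: Wₕ = 0.29407226; term = 0.29407226²·(1 − 0.11202373)·136.5/982 = 0.010674085.
Very large: Wₕ = 0.03334563; term = 0.03334563²·(1 − 0.18511066)·318.2/184 = 0.0015669637.
Sum = 0.10799673.
SE = √(0.10799673) = 0.32863.

0.32863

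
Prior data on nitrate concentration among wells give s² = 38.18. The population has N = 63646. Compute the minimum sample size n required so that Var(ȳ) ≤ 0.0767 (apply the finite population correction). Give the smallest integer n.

Without fpc, n₀ = s²/D = 38.18/0.0767 = 497.7836.
With fpc, (1 − n/N)·s²/n ≤ D requires n ≥ n₀/(1 + n₀/N) = 497.7836/(1 + 497.7836/63646) = 493.9206.
Rounding up, n = 494.

494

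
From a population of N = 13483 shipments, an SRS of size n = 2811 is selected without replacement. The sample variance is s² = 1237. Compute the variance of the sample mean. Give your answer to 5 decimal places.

0.34831

Under SRS without replacement, Var(ȳ) = (1 − f)·s²/n with f = n/N = 2811/13483 = 0.20848476.
Var(ȳ) = (1 − 0.20848476)·1237/2811 = 0.79151524·0.44005692 = 0.34831176.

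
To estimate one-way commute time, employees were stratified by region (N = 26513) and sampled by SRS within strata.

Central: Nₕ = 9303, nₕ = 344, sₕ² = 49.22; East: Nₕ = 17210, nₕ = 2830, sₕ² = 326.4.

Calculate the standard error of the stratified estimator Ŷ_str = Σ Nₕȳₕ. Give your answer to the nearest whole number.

6361

Var(Ŷ_str) = Σₕ Nₕ²(1 − fₕ)sₕ²/nₕ.
Central: 9303²·(1 − 344/9303)·49.22/344 = 1.1925201 × 10^7.
East: 17210²·(1 − 2830/17210)·326.4/2830 = 2.8543253 × 10^7.
Sum = 4.0468454 × 10^7.
SE = √(4.0468454 × 10^7) = 6361.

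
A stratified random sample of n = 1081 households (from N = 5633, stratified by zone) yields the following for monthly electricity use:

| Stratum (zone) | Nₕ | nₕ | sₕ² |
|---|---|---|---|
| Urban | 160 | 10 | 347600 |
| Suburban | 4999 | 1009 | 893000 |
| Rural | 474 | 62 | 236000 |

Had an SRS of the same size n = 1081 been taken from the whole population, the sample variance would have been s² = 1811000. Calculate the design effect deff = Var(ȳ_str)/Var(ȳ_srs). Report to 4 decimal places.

Var(ȳ_str) = Σ Wₕ²(1−fₕ)sₕ²/nₕ with Wₕ = Nₕ/5633:
  Urban: (160/5633)²·(1−10/160)·347600/10 = 26.291266
  Suburban: (4999/5633)²·(1−1009/4999)·893000/1009 = 556.33556
  Rural: (474/5633)²·(1−62/474)·236000/62 = 23.426983
  → Var(ȳ_str) = 606.05381.
Var(ȳ_srs) = (1 − 1081/5633)·1811000/1081 = 1353.8023.
deff = 606.05381 / 1353.8023 = 0.4477.

0.4477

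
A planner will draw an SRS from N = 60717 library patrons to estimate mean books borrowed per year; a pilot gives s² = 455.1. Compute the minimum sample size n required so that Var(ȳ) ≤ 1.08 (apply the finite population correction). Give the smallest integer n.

Without fpc, n₀ = s²/D = 455.1/1.08 = 421.3889.
With fpc, (1 − n/N)·s²/n ≤ D requires n ≥ n₀/(1 + n₀/N) = 421.3889/(1 + 421.3889/60717) = 418.4845.
Rounding up, n = 419.

419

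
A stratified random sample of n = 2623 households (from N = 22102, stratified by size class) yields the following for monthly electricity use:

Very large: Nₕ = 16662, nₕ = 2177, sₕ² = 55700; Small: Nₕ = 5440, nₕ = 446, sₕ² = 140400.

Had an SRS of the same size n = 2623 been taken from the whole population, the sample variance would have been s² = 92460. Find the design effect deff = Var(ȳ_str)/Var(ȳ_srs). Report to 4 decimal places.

Var(ȳ_str) = Σ Wₕ²(1−fₕ)sₕ²/nₕ with Wₕ = Nₕ/22102:
  Very large: (16662/22102)²·(1−2177/16662)·55700/2177 = 12.640936
  Small: (5440/22102)²·(1−446/5440)·140400/446 = 17.507194
  → Var(ȳ_str) = 30.14813.
Var(ȳ_srs) = (1 − 2623/22102)·92460/2623 = 31.066382.
deff = 30.14813 / 31.066382 = 0.9704.

0.9704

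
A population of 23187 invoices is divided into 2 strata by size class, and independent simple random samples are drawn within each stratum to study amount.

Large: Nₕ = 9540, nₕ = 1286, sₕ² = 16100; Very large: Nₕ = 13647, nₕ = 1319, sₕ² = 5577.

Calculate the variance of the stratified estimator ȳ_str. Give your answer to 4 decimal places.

Var(ȳ_str) = Σₕ Wₕ²(1 − fₕ)sₕ²/nₕ with Wₕ = Nₕ/N, N = 23187.
Large: Wₕ = 0.41143744; term = 0.41143744²·(1 − 0.13480084)·16100/1286 = 1.833617.
Very large: Wₕ = 0.58856256; term = 0.58856256²·(1 − 0.09665128)·5577/1319 = 1.3231118.
Sum = 3.1567288.

3.1567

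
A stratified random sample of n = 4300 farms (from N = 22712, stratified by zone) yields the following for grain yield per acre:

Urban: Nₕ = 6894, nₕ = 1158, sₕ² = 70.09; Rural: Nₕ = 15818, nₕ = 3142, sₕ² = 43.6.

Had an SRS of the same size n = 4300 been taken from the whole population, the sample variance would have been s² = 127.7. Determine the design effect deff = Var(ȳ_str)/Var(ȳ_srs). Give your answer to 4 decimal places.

Var(ȳ_str) = Σ Wₕ²(1−fₕ)sₕ²/nₕ with Wₕ = Nₕ/22712:
  Urban: (6894/22712)²·(1−1158/6894)·70.09/1158 = 0.0046399913
  Rural: (15818/22712)²·(1−3142/15818)·43.6/3142 = 0.0053939057
  → Var(ȳ_str) = 0.010033897.
Var(ȳ_srs) = (1 − 4300/22712)·127.7/4300 = 0.024075096.
deff = 0.010033897 / 0.024075096 = 0.4168.

0.4168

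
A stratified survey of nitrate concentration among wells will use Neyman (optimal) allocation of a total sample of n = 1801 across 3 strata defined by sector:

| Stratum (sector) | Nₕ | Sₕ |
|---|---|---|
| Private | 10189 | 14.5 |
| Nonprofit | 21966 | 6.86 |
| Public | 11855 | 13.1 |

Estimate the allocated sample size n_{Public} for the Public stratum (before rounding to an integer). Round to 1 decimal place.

Neyman allocation: nₕ = n·NₕSₕ / Σⱼ NⱼSⱼ.
Σ NⱼSⱼ = 10189·14.5 + 21966·6.86 + 11855·13.1 = 453727.76.
n_{Public} = 1801·11855·13.1 / 453727.76 = 616.4.

616.4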